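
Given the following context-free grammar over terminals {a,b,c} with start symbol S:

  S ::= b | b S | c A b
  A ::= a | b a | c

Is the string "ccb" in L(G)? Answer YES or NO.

Convert to CNF:
  S -> T0 S | T2 X3 | b
  A -> T0 T1 | a | c
  T0 -> b
  T1 -> a
  T2 -> c
  X3 -> A T0

Fill CYK table bottom-up:
  cell(0,0) c: {A,T2}  orig:{A}
  cell(1,1) c: {A,T2}  orig:{A}
  cell(2,2) b: {S,T0}  orig:{S}
  cell(0,1) cc: ∅
  cell(1,2) cb: {X3}  orig:{}
  cell(0,2) ccb: {S}

S ∈ T[0,2] ⇒ YES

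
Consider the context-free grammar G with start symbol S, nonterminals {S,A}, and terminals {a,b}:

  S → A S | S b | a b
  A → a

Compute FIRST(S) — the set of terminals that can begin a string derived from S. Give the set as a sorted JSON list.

Compute FIRST by fixpoint:
[1]
  A via A→a: +{a}
  S via S→A S: +{a}
  S: {a}  A: {a}
[2] — fixpoint
  S: {a}  A: {a}

FIRST(S) = ["a"]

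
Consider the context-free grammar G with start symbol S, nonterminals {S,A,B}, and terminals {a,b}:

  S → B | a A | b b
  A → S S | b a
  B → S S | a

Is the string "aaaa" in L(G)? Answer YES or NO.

CNF form of G:
  S -> S S | T0 T0 | T1 A | a
  A -> S S | T0 T1
  B -> S S | a
  T0 -> b
  T1 -> a

CYK table (by increasing span):
  [0..0]={B,S,T1}  "a"  orig:{B,S}
  [1..1]={B,S,T1}  "a"  orig:{B,S}
  [2..2]={B,S,T1}  "a"  orig:{B,S}
  [3..3]={B,S,T1}  "a"  orig:{B,S}
  [0..1]={A,B,S}  "aa"
  [1..2]={A,B,S}  "aa"
  [2..3]={A,B,S}  "aa"
  [0..2]={A,B,S}  "aaa"
  [1..3]={A,B,S}  "aaa"
  [0..3]={A,B,S}  "aaaa"

S ∈ T[0,3] ⇒ YES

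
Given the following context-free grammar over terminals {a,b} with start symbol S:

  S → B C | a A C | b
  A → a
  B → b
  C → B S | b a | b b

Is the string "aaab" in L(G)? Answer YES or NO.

Convert to CNF:
  S -> B C | T1 X2 | b
  A -> a
  B -> b
  C -> B S | T0 T0 | T0 T1
  T0 -> b
  T1 -> a
  X2 -> A C

CYK table (by increasing span):
  cell(0,0) a: {A,T1}  orig:{A}
  cell(1,1) a: {A,T1}  orig:{A}
  cell(2,2) a: {A,T1}  orig:{A}
  cell(3,3) b: {B,S,T0}  orig:{B,S}
  cell(0,1) aa: ∅
  cell(1,2) aa: ∅
  cell(2,3) ab: ∅
  cell(0,2) aaa: ∅
  cell(1,3) aab: ∅
  cell(0,3) aaab: ∅

S ∉ T[0,3] ⇒ NO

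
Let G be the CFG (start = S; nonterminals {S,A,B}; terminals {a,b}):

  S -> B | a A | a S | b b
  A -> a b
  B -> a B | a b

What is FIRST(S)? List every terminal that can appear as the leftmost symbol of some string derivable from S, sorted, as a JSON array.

Compute FIRST by fixpoint:
[1]
  A via A→a b: +{a}
  B via B→a B: +{a}
  S via S→B: +{a}
  S via S→b b: +{b}
  FIRST[S]={a,b}  FIRST[A]={a}  FIRST[B]={a}
[2] done
  FIRST[S]={a,b}  FIRST[A]={a}  FIRST[B]={a}

FIRST(S) = ["a", "b"]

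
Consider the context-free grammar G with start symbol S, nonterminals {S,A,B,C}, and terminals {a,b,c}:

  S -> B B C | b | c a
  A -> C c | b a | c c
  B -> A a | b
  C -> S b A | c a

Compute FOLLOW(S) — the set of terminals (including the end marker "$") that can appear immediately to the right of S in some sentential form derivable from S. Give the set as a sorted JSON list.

Compute FIRST by fixpoint:
pass 1:
  A via A→b a: +{b}
  A via A→c c: +{c}
  B via B→A a: +{b,c}
  C via C→c a: +{c}
  S via S→B B C: +{b,c}
  S: {b,c}  A: {b,c}  B: {b,c}  C: {c}
pass 2:
  C via C→S b A: +{b}
  S: {b,c}  A: {b,c}  B: {b,c}  C: {b,c}
pass 3: — fixpoint
  S: {b,c}  A: {b,c}  B: {b,c}  C: {b,c}

Compute FOLLOW by fixpoint:
FOLLOW(S) := {$}
round 1:
  A→C c: FOLLOW(C) ⊇ FIRST(c) = {c}; new: +{c}
  B→A a: FOLLOW(A) ⊇ FIRST(a) = {a}; new: +{a}
  C→S b A: FOLLOW(S) ⊇ FIRST(b) = {b}; new: +{b}
  C→S b A: FOLLOW(A) ⊇ FOLLOW(C) ⊇ {c}; new: +{c}
  S→B B C: FOLLOW(B) ⊇ FIRST(B) = {b,c}; new: +{b,c}
  S→B B C: FOLLOW(C) ⊇ FOLLOW(S) ⊇ {$,b}; new: +{$,b}
  FOLLOW(S)={$,b}  FOLLOW(A)={a,c}  FOLLOW(B)={b,c}  FOLLOW(C)={$,b,c}
round 2:
  C→S b A: FOLLOW(A) ⊇ FOLLOW(C) ⊇ {$,b,c}; new: +{$,b}
  FOLLOW(S)={$,b}  FOLLOW(A)={$,a,b,c}  FOLLOW(B)={b,c}  FOLLOW(C)={$,b,c}
round 3: (stable)
  FOLLOW(S)={$,b}  FOLLOW(A)={$,a,b,c}  FOLLOW(B)={b,c}  FOLLOW(C)={$,b,c}

FOLLOW(S) = ["$", "b"]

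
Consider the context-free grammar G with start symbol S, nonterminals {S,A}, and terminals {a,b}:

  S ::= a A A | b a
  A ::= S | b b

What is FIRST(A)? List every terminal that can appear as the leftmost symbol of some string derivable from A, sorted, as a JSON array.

Compute FIRST by fixpoint:
[1]
  A via A→b b: +{b}
  S via S→a A A: +{a}
  S via S→b a: +{b}
  FIRST[S]={a,b}  FIRST[A]={b}
[2]
  A via A→S: +{a}
  FIRST[S]={a,b}  FIRST[A]={a,b}
[3] (stable)
  FIRST[S]={a,b}  FIRST[A]={a,b}

FIRST(A) = ["a", "b"]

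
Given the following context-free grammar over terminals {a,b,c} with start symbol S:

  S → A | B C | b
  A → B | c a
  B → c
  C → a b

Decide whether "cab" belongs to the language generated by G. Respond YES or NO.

Convert to CNF:
  S -> B C | T0 T1 | b | c
  A -> T0 T1 | c
  B -> c
  C -> T1 T2
  T0 -> c
  T1 -> a
  T2 -> b

Fill CYK table bottom-up:
  T[0,0] 'c' = {A,B,S,T0}  orig:{A,B,S}
  T[1,1] 'a' = {T1}  orig:{}
  T[2,2] 'b' = {S,T2}  orig:{S}
  T[0,1] 'ca' = {A,S}
  T[1,2] 'ab' = {C}
  T[0,2] 'cab' = {S}

S ∈ T[0,2] ⇒ YES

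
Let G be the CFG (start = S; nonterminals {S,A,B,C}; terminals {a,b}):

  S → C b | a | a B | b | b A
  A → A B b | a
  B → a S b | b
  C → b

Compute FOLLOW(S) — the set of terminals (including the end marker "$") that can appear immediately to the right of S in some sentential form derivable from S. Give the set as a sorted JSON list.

FIRST iteration:
[1]
  A via A→a: +{a}
  B via B→a S b: +{a}
  B via B→b: +{b}
  C via C→b: +{b}
  S via S→C b: +{b}
  S via S→a: +{a}
  S: {a,b}  A: {a}  B: {a,b}  C: {b}
[2] done
  S: {a,b}  A: {a}  B: {a,b}  C: {b}

FOLLOW sets:
seed FOLLOW(S) with $
iter 1:
  A→A B b: FOLLOW(A) ⊇ FIRST(B) = {a,b}; new: +{a,b}
  A→A B b: FOLLOW(B) ⊇ FIRST(b) = {b}; new: +{b}
  B→a S b: FOLLOW(S) ⊇ FIRST(b) = {b}; new: +{b}
  S→C b: FOLLOW(C) ⊇ FIRST(b) = {b}; new: +{b}
  S→a B: FOLLOW(B) ⊇ FOLLOW(S) ⊇ {$,b}; new: +{$}
  S→b A: FOLLOW(A) ⊇ FOLLOW(S) ⊇ {$,b}; new: +{$}
  FOLLOW[S]={$,b}  FOLLOW[A]={$,a,b}  FOLLOW[B]={$,b}  FOLLOW[C]={b}
iter 2: (no change)
  FOLLOW[S]={$,b}  FOLLOW[A]={$,a,b}  FOLLOW[B]={$,b}  FOLLOW[C]={b}

FOLLOW(S) = ["$", "b"]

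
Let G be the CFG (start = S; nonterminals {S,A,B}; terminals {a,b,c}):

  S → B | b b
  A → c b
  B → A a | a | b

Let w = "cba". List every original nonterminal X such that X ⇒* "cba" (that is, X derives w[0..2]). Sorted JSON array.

CNF form of G:
  S -> A T2 | T1 T1 | a | b
  A -> T0 T1
  B -> A T2 | a | b
  T0 -> c
  T1 -> b
  T2 -> a

Fill CYK table bottom-up (cells [i..j] with 0 ≤ i ≤ j ≤ 2 only):
  cell(0,0) c: {T0}  orig:{}
  cell(1,1) b: {B,S,T1}  orig:{B,S}
  cell(2,2) a: {B,S,T2}  orig:{B,S}
  cell(0,1) cb: {A}
  cell(1,2) ba: ∅
  cell(0,2) cba: {B,S}

Original NTs in T[0,2] deriving "cba": ["B", "S"]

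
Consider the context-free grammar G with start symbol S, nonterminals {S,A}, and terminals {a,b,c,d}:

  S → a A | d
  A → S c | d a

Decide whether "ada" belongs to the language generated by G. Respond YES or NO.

CNF form of G:
  S -> T2 A | d
  A -> S T0 | T1 T2
  T0 -> c
  T1 -> d
  T2 -> a

CYK fill:
  T[0,0] 'a' = {T2}  orig:{}
  T[1,1] 'd' = {S,T1}  orig:{S}
  T[2,2] 'a' = {T2}  orig:{}
  T[0,1] 'ad' = ∅
  T[1,2] 'da' = {A}
  T[0,2] 'ada' = {S}

S ∈ T[0,2] ⇒ YES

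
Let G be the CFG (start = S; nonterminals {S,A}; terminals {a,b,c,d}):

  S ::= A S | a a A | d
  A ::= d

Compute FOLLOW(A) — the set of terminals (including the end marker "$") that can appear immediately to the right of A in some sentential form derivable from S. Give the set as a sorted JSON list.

FIRST sets, iterate to fixpoint:
[1]
  A via A→d: +{d}
  S via S→A S: +{d}
  S via S→a a A: +{a}
  FIRST(S)={a,d}  FIRST(A)={d}
[2] (no change)
  FIRST(S)={a,d}  FIRST(A)={d}

FOLLOW iteration:
FOLLOW(S) := {$}
iter 1:
  S→A S: FOLLOW(A) ⊇ FIRST(S) = {a,d}; new: +{a,d}
  S→a a A: FOLLOW(A) ⊇ FOLLOW(S) ⊇ {$}; new: +{$}
  FOLLOW[S]={$}  FOLLOW[A]={$,a,d}
iter 2: (stable)
  FOLLOW[S]={$}  FOLLOW[A]={$,a,d}

FOLLOW(A) = ["$", "a", "d"]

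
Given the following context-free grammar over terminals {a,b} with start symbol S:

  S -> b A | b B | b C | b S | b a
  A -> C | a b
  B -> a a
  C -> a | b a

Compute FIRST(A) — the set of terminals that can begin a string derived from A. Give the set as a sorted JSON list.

Compute FIRST by fixpoint:
iter 1:
  A via A→a b: +{a}
  B via B→a a: +{a}
  C via C→a: +{a}
  C via C→b a: +{b}
  S via S→b A: +{b}
  FIRST[S]={b}  FIRST[A]={a}  FIRST[B]={a}  FIRST[C]={a,b}
iter 2:
  A via A→C: +{b}
  FIRST[S]={b}  FIRST[A]={a,b}  FIRST[B]={a}  FIRST[C]={a,b}
iter 3: done
  FIRST[S]={b}  FIRST[A]={a,b}  FIRST[B]={a}  FIRST[C]={a,b}

FIRST(A) = ["a", "b"]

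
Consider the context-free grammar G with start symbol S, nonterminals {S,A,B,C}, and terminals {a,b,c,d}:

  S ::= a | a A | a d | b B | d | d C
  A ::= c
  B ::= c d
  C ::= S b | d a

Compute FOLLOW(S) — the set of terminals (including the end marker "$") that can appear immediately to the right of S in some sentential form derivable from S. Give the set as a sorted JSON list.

FIRST sets, iterate to fixpoint:
iter 1:
  A via A→c: +{c}
  B via B→c d: +{c}
  C via C→d a: +{d}
  S via S→a: +{a}
  S via S→b B: +{b}
  S via S→d: +{d}
  FIRST[S]={a,b,d}  FIRST[A]={c}  FIRST[B]={c}  FIRST[C]={d}
iter 2:
  C via C→S b: +{a,b}
  FIRST[S]={a,b,d}  FIRST[A]={c}  FIRST[B]={c}  FIRST[C]={a,b,d}
iter 3: (stable)
  FIRST[S]={a,b,d}  FIRST[A]={c}  FIRST[B]={c}  FIRST[C]={a,b,d}

FOLLOW iteration:
initialize: $ ∈ FOLLOW(S)
round 1:
  C→S b: FOLLOW(S) ⊇ FIRST(b) = {b}; new: +{b}
  S→a A: FOLLOW(A) ⊇ FOLLOW(S) ⊇ {$,b}; new: +{$,b}
  S→b B: FOLLOW(B) ⊇ FOLLOW(S) ⊇ {$,b}; new: +{$,b}
  S→d C: FOLLOW(C) ⊇ FOLLOW(S) ⊇ {$,b}; new: +{$,b}
  S: {$,b}  A: {$,b}  B: {$,b}  C: {$,b}
round 2: (stable)
  S: {$,b}  A: {$,b}  B: {$,b}  C: {$,b}

FOLLOW(S) = ["$", "b"]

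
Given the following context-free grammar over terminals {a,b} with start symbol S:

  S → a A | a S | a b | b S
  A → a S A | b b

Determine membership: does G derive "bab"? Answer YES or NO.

Convert to CNF:
  S -> T0 A | T0 S | T0 T1 | T1 S
  A -> T0 X2 | T1 T1
  T0 -> a
  T1 -> b
  X2 -> S A

Fill CYK table bottom-up:
  T[0,0] 'b' = {T1}  orig:{}
  T[1,1] 'a' = {T0}  orig:{}
  T[2,2] 'b' = {T1}  orig:{}
  T[0,1] 'ba' = ∅
  T[1,2] 'ab' = {S}
  T[0,2] 'bab' = {S}

S ∈ T[0,2] ⇒ YES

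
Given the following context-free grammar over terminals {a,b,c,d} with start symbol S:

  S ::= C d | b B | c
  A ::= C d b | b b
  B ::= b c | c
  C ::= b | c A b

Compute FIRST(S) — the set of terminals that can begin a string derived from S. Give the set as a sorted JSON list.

Compute FIRST by fixpoint:
iter 1:
  A via A→b b: +{b}
  B via B→b c: +{b}
  B via B→c: +{c}
  C via C→b: +{b}
  C via C→c A b: +{c}
  S via S→C d: +{b,c}
  FIRST(S)={b,c}  FIRST(A)={b}  FIRST(B)={b,c}  FIRST(C)={b,c}
iter 2:
  A via A→C d b: +{c}
  FIRST(S)={b,c}  FIRST(A)={b,c}  FIRST(B)={b,c}  FIRST(C)={b,c}
iter 3: (stable)
  FIRST(S)={b,c}  FIRST(A)={b,c}  FIRST(B)={b,c}  FIRST(C)={b,c}

FIRST(S) = ["b", "c"]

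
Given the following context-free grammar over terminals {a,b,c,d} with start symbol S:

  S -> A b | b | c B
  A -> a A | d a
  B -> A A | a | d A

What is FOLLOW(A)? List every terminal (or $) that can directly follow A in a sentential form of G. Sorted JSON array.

FIRST sets, iterate to fixpoint:
round 1:
  A via A→a A: +{a}
  A via A→d a: +{d}
  B via B→A A: +{a,d}
  S via S→A b: +{a,d}
  S via S→b: +{b}
  S via S→c B: +{c}
  S: {a,b,c,d}  A: {a,d}  B: {a,d}
round 2: — fixpoint
  S: {a,b,c,d}  A: {a,d}  B: {a,d}

Compute FOLLOW by fixpoint:
seed FOLLOW(S) with $
[1]
  B→A A: FOLLOW(A) ⊇ FIRST(A) = {a,d}; new: +{a,d}
  S→A b: FOLLOW(A) ⊇ FIRST(b) = {b}; new: +{b}
  S→c B: FOLLOW(B) ⊇ FOLLOW(S) ⊇ {$}; new: +{$}
  FOLLOW(S)={$}  FOLLOW(A)={a,b,d}  FOLLOW(B)={$}
[2]
  B→A A: FOLLOW(A) ⊇ FOLLOW(B) ⊇ {$}; new: +{$}
  FOLLOW(S)={$}  FOLLOW(A)={$,a,b,d}  FOLLOW(B)={$}
[3] — fixpoint
  FOLLOW(S)={$}  FOLLOW(A)={$,a,b,d}  FOLLOW(B)={$}

FOLLOW(A) = ["$", "a", "b", "d"]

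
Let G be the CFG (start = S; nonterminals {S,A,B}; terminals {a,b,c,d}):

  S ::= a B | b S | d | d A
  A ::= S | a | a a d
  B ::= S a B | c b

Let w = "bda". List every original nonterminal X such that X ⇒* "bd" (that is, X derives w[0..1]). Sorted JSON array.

CNF form of G:
  S -> T0 B | T1 A | T2 S | d
  A -> T0 B | T0 X4 | T1 A | T2 S | a | d
  B -> S X5 | T3 T2
  T0 -> a
  T1 -> d
  T2 -> b
  T3 -> c
  X4 -> T0 T1
  X5 -> T0 B

CYK table (by increasing span) (cells [i..j] with 0 ≤ i ≤ j ≤ 1 only):
  T[0,0] 'b' = {T2}  orig:{}
  T[1,1] 'd' = {A,S,T1}  orig:{A,S}
  T[0,1] 'bd' = {A,S}

Original NTs in T[0,1] deriving "bd": ["A", "S"]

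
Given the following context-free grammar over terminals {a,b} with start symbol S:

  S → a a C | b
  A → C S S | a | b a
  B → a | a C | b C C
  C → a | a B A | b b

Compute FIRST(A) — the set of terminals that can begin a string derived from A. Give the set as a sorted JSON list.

FIRST sets, iterate to fixpoint:
pass 1:
  A via A→a: +{a}
  A via A→b a: +{b}
  B via B→a: +{a}
  B via B→b C C: +{b}
  C via C→a: +{a}
  C via C→b b: +{b}
  S via S→a a C: +{a}
  S via S→b: +{b}
  FIRST[S]={a,b}  FIRST[A]={a,b}  FIRST[B]={a,b}  FIRST[C]={a,b}
pass 2: done
  FIRST[S]={a,b}  FIRST[A]={a,b}  FIRST[B]={a,b}  FIRST[C]={a,b}

FIRST(A) = ["a", "b"]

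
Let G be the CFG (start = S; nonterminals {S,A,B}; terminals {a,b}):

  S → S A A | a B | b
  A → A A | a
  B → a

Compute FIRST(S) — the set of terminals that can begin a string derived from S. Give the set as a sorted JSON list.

FIRST iteration:
round 1:
  A via A→a: +{a}
  B via B→a: +{a}
  S via S→a B: +{a}
  S via S→b: +{b}
  FIRST[S]={a,b}  FIRST[A]={a}  FIRST[B]={a}
round 2: (no change)
  FIRST[S]={a,b}  FIRST[A]={a}  FIRST[B]={a}

FIRST(S) = ["a", "b"]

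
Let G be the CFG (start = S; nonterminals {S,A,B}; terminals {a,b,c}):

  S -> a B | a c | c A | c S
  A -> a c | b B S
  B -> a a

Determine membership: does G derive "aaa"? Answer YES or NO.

CNF form of G:
  S -> T0 B | T0 T1 | T1 A | T1 S
  A -> T0 T1 | T2 X3
  B -> T0 T0
  T0 -> a
  T1 -> c
  T2 -> b
  X3 -> B S

CYK fill:
  [0..0]={T0}  "a"  orig:{}
  [1..1]={T0}  "a"  orig:{}
  [2..2]={T0}  "a"  orig:{}
  [0..1]={B}  "aa"
  [1..2]={B}  "aa"
  [0..2]={S}  "aaa"

S ∈ T[0,2] ⇒ YES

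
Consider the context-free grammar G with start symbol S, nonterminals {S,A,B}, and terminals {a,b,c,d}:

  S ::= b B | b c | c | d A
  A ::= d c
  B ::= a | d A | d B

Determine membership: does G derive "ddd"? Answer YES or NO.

CNF form of G:
  S -> T0 A | T2 B | T2 T1 | c
  A -> T0 T1
  B -> T0 A | T0 B | a
  T0 -> d
  T1 -> c
  T2 -> b

Fill CYK table bottom-up:
  T[0,0] 'd' = {T0}  orig:{}
  T[1,1] 'd' = {T0}  orig:{}
  T[2,2] 'd' = {T0}  orig:{}
  T[0,1] 'dd' = ∅
  T[1,2] 'dd' = ∅
  T[0,2] 'ddd' = ∅

S ∉ T[0,2] ⇒ NO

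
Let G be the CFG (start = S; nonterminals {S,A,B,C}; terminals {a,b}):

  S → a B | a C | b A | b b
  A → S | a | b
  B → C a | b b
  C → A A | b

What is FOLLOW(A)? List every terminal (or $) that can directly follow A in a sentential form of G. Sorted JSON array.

FIRST iteration:
iter 1:
  A via A→a: +{a}
  A via A→b: +{b}
  B via B→b b: +{b}
  C via C→A A: +{a,b}
  S via S→a B: +{a}
  S via S→b A: +{b}
  FIRST[S]={a,b}  FIRST[A]={a,b}  FIRST[B]={b}  FIRST[C]={a,b}
iter 2:
  B via B→C a: +{a}
  FIRST[S]={a,b}  FIRST[A]={a,b}  FIRST[B]={a,b}  FIRST[C]={a,b}
iter 3: (stable)
  FIRST[S]={a,b}  FIRST[A]={a,b}  FIRST[B]={a,b}  FIRST[C]={a,b}

FOLLOW iteration:
FOLLOW(S) := {$}
round 1:
  B→C a: FOLLOW(C) ⊇ FIRST(a) = {a}; new: +{a}
  C→A A: FOLLOW(A) ⊇ FIRST(A) = {a,b}; new: +{a,b}
  S→a B: FOLLOW(B) ⊇ FOLLOW(S) ⊇ {$}; new: +{$}
  S→a C: FOLLOW(C) ⊇ FOLLOW(S) ⊇ {$}; new: +{$}
  S→b A: FOLLOW(A) ⊇ FOLLOW(S) ⊇ {$}; new: +{$}
  S: {$}  A: {$,a,b}  B: {$}  C: {$,a}
round 2:
  A→S: FOLLOW(S) ⊇ FOLLOW(A) ⊇ {$,a,b}; new: +{a,b}
  S→a B: FOLLOW(B) ⊇ FOLLOW(S) ⊇ {$,a,b}; new: +{a,b}
  S→a C: FOLLOW(C) ⊇ FOLLOW(S) ⊇ {$,a,b}; new: +{b}
  S: {$,a,b}  A: {$,a,b}  B: {$,a,b}  C: {$,a,b}
round 3: (stable)
  S: {$,a,b}  A: {$,a,b}  B: {$,a,b}  C: {$,a,b}

FOLLOW(A) = ["$", "a", "b"]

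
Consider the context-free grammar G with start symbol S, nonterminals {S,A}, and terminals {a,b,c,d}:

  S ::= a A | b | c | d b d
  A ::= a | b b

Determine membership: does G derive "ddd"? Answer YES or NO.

Convert to CNF:
  S -> T1 A | T2 X3 | b | c
  A -> T0 T0 | a
  T0 -> b
  T1 -> a
  T2 -> d
  X3 -> T0 T2

CYK fill:
  [0..0]={T2}  "d"  orig:{}
  [1..1]={T2}  "d"  orig:{}
  [2..2]={T2}  "d"  orig:{}
  [0..1]=∅  "dd"
  [1..2]=∅  "dd"
  [0..2]=∅  "ddd"

S ∉ T[0,2] ⇒ NO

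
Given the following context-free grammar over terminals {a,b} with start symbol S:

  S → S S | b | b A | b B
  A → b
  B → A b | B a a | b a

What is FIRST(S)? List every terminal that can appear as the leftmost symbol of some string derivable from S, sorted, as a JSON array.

Compute FIRST by fixpoint:
[1]
  A via A→b: +{b}
  B via B→A b: +{b}
  S via S→b: +{b}
  FIRST(S)={b}  FIRST(A)={b}  FIRST(B)={b}
[2] — fixpoint
  FIRST(S)={b}  FIRST(A)={b}  FIRST(B)={b}

FIRST(S) = ["b"]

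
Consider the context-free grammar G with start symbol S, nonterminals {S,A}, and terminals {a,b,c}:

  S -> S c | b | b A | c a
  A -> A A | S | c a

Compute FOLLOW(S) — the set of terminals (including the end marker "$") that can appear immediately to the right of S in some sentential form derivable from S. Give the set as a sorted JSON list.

Compute FIRST by fixpoint:
round 1:
  A via A→c a: +{c}
  S via S→b: +{b}
  S via S→c a: +{c}
  FIRST[S]={b,c}  FIRST[A]={c}
round 2:
  A via A→S: +{b}
  FIRST[S]={b,c}  FIRST[A]={b,c}
round 3: — fixpoint
  FIRST[S]={b,c}  FIRST[A]={b,c}

FOLLOW sets:
initialize: $ ∈ FOLLOW(S)
round 1:
  A→A A: FOLLOW(A) ⊇ FIRST(A) = {b,c}; new: +{b,c}
  A→S: FOLLOW(S) ⊇ FOLLOW(A) ⊇ {b,c}; new: +{b,c}
  S→b A: FOLLOW(A) ⊇ FOLLOW(S) ⊇ {$,b,c}; new: +{$}
  S: {$,b,c}  A: {$,b,c}
round 2: (no change)
  S: {$,b,c}  A: {$,b,c}

FOLLOW(S) = ["$", "b", "c"]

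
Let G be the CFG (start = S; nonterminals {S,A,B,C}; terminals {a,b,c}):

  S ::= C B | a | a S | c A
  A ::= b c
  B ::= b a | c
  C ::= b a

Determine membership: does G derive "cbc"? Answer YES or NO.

CNF form of G:
  S -> C B | T1 A | T2 S | a
  A -> T0 T1
  B -> T0 T2 | c
  C -> T0 T2
  T0 -> b
  T1 -> c
  T2 -> a

CYK table (by increasing span):
  T[0,0] 'c' = {B,T1}  orig:{B}
  T[1,1] 'b' = {T0}  orig:{}
  T[2,2] 'c' = {B,T1}  orig:{B}
  T[0,1] 'cb' = ∅
  T[1,2] 'bc' = {A}
  T[0,2] 'cbc' = {S}

S ∈ T[0,2] ⇒ YES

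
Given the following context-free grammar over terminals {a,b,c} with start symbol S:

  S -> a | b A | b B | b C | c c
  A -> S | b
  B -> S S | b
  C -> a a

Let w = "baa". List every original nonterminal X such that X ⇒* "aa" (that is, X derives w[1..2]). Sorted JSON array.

CNF form of G:
  S -> T0 A | T0 B | T0 C | T1 T1 | a
  A -> T0 A | T0 B | T0 C | T1 T1 | a | b
  B -> S S | b
  C -> T2 T2
  T0 -> b
  T1 -> c
  T2 -> a

Fill CYK table bottom-up, restricted to cells inside w[1..2]:
  [1..1]={A,S,T2}  "a"  orig:{A,S}
  [2..2]={A,S,T2}  "a"  orig:{A,S}
  [1..2]={B,C}  "aa"

Original NTs in T[1,2] deriving "aa": ["B", "C"]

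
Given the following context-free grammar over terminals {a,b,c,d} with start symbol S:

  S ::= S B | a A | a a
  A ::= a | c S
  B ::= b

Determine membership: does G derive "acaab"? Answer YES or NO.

Convert to CNF:
  S -> S B | T1 A | T1 T1
  A -> T0 S | a
  B -> b
  T0 -> c
  T1 -> a

CYK fill:
  T[0,0] 'a' = {A,T1}  orig:{A}
  T[1,1] 'c' = {T0}  orig:{}
  T[2,2] 'a' = {A,T1}  orig:{A}
  T[3,3] 'a' = {A,T1}  orig:{A}
  T[4,4] 'b' = {B}
  T[0,1] 'ac' = ∅
  T[1,2] 'ca' = ∅
  T[2,3] 'aa' = {S}
  T[3,4] 'ab' = ∅
  T[0,2] 'aca' = ∅
  T[1,3] 'caa' = {A}
  T[2,4] 'aab' = {S}
  T[0,3] 'acaa' = {S}
  T[1,4] 'caab' = {A}
  T[0,4] 'acaab' = {S}

S ∈ T[0,4] ⇒ YES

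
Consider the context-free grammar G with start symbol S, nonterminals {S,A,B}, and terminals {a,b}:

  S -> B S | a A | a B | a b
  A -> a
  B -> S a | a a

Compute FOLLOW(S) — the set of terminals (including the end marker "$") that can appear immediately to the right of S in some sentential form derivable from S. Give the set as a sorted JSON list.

FIRST iteration:
round 1:
  A via A→a: +{a}
  B via B→a a: +{a}
  S via S→B S: +{a}
  FIRST[S]={a}  FIRST[A]={a}  FIRST[B]={a}
round 2: done
  FIRST[S]={a}  FIRST[A]={a}  FIRST[B]={a}

Compute FOLLOW by fixpoint:
FOLLOW(S) := {$}
round 1:
  B→S a: FOLLOW(S) ⊇ FIRST(a) = {a}; new: +{a}
  S→B S: FOLLOW(B) ⊇ FIRST(S) = {a}; new: +{a}
  S→a A: FOLLOW(A) ⊇ FOLLOW(S) ⊇ {$,a}; new: +{$,a}
  S→a B: FOLLOW(B) ⊇ FOLLOW(S) ⊇ {$,a}; new: +{$}
  FOLLOW(S)={$,a}  FOLLOW(A)={$,a}  FOLLOW(B)={$,a}
round 2: — fixpoint
  FOLLOW(S)={$,a}  FOLLOW(A)={$,a}  FOLLOW(B)={$,a}

FOLLOW(S) = ["$", "a"]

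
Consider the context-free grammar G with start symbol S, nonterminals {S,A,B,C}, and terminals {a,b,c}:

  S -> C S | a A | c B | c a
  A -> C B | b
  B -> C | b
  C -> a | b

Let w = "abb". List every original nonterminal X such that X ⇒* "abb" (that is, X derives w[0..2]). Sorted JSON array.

Convert to CNF:
  S -> C S | T0 A | T1 B | T1 T0
  A -> C B | b
  B -> a | b
  C -> a | b
  T0 -> a
  T1 -> c

CYK fill, restricted to cells inside w[0..2]:
  [0..0]={B,C,T0}  "a"  orig:{B,C}
  [1..1]={A,B,C}  "b"
  [2..2]={A,B,C}  "b"
  [0..1]={A,S}  "ab"
  [1..2]={A}  "bb"
  [0..2]={S}  "abb"

Original NTs in T[0,2] deriving "abb": ["S"]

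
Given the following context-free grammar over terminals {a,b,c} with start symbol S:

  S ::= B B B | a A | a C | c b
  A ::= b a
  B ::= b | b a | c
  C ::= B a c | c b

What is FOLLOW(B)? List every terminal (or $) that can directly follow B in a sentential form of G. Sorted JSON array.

FIRST sets, iterate to fixpoint:
iter 1:
  A via A→b a: +{b}
  B via B→b: +{b}
  B via B→c: +{c}
  C via C→B a c: +{b,c}
  S via S→B B B: +{b,c}
  S via S→a A: +{a}
  FIRST[S]={a,b,c}  FIRST[A]={b}  FIRST[B]={b,c}  FIRST[C]={b,c}
iter 2: (stable)
  FIRST[S]={a,b,c}  FIRST[A]={b}  FIRST[B]={b,c}  FIRST[C]={b,c}

FOLLOW sets:
FOLLOW(S) := {$}
pass 1:
  C→B a c: FOLLOW(B) ⊇ FIRST(a) = {a}; new: +{a}
  S→B B B: FOLLOW(B) ⊇ FIRST(B) = {b,c}; new: +{b,c}
  S→B B B: FOLLOW(B) ⊇ FOLLOW(S) ⊇ {$}; new: +{$}
  S→a A: FOLLOW(A) ⊇ FOLLOW(S) ⊇ {$}; new: +{$}
  S→a C: FOLLOW(C) ⊇ FOLLOW(S) ⊇ {$}; new: +{$}
  FOLLOW(S)={$}  FOLLOW(A)={$}  FOLLOW(B)={$,a,b,c}  FOLLOW(C)={$}
pass 2: done
  FOLLOW(S)={$}  FOLLOW(A)={$}  FOLLOW(B)={$,a,b,c}  FOLLOW(C)={$}

FOLLOW(B) = ["$", "a", "b", "c"]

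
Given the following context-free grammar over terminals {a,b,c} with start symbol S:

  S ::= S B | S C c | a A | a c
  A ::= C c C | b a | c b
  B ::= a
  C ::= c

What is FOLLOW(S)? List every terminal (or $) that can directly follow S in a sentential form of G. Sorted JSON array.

FIRST iteration:
pass 1:
  A via A→b a: +{b}
  A via A→c b: +{c}
  B via B→a: +{a}
  C via C→c: +{c}
  S via S→a A: +{a}
  FIRST[S]={a}  FIRST[A]={b,c}  FIRST[B]={a}  FIRST[C]={c}
pass 2: (stable)
  FIRST[S]={a}  FIRST[A]={b,c}  FIRST[B]={a}  FIRST[C]={c}

Compute FOLLOW by fixpoint:
seed FOLLOW(S) with $
[1]
  A→C c C: FOLLOW(C) ⊇ FIRST(c) = {c}; new: +{c}
  S→S B: FOLLOW(S) ⊇ FIRST(B) = {a}; new: +{a}
  S→S B: FOLLOW(B) ⊇ FOLLOW(S) ⊇ {$,a}; new: +{$,a}
  S→S C c: FOLLOW(S) ⊇ FIRST(C) = {c}; new: +{c}
  S→a A: FOLLOW(A) ⊇ FOLLOW(S) ⊇ {$,a,c}; new: +{$,a,c}
  S: {$,a,c}  A: {$,a,c}  B: {$,a}  C: {c}
[2]
  A→C c C: FOLLOW(C) ⊇ FOLLOW(A) ⊇ {$,a,c}; new: +{$,a}
  S→S B: FOLLOW(B) ⊇ FOLLOW(S) ⊇ {$,a,c}; new: +{c}
  S: {$,a,c}  A: {$,a,c}  B: {$,a,c}  C: {$,a,c}
[3] (stable)
  S: {$,a,c}  A: {$,a,c}  B: {$,a,c}  C: {$,a,c}

FOLLOW(S) = ["$", "a", "c"]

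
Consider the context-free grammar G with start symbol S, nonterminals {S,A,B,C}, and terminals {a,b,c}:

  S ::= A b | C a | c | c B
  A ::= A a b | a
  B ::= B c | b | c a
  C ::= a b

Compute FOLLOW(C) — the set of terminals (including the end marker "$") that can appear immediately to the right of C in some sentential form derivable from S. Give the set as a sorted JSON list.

FIRST sets, iterate to fixpoint:
iter 1:
  A via A→a: +{a}
  B via B→b: +{b}
  B via B→c a: +{c}
  C via C→a b: +{a}
  S via S→A b: +{a}
  S via S→c: +{c}
  S: {a,c}  A: {a}  B: {b,c}  C: {a}
iter 2: (no change)
  S: {a,c}  A: {a}  B: {b,c}  C: {a}

Compute FOLLOW by fixpoint:
FOLLOW(S) := {$}
iter 1:
  A→A a b: FOLLOW(A) ⊇ FIRST(a) = {a}; new: +{a}
  B→B c: FOLLOW(B) ⊇ FIRST(c) = {c}; new: +{c}
  S→A b: FOLLOW(A) ⊇ FIRST(b) = {b}; new: +{b}
  S→C a: FOLLOW(C) ⊇ FIRST(a) = {a}; new: +{a}
  S→c B: FOLLOW(B) ⊇ FOLLOW(S) ⊇ {$}; new: +{$}
  FOLLOW(S)={$}  FOLLOW(A)={a,b}  FOLLOW(B)={$,c}  FOLLOW(C)={a}
iter 2: — fixpoint
  FOLLOW(S)={$}  FOLLOW(A)={a,b}  FOLLOW(B)={$,c}  FOLLOW(C)={a}

FOLLOW(C) = ["a"]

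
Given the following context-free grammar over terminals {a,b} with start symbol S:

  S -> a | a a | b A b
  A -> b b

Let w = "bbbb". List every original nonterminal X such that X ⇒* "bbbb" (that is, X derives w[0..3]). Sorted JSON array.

Convert to CNF:
  S -> T0 X2 | T1 T1 | a
  A -> T0 T0
  T0 -> b
  T1 -> a
  X2 -> A T0

CYK table (by increasing span), restricted to cells inside w[0..3]:
  T[0,0] 'b' = {T0}  orig:{}
  T[1,1] 'b' = {T0}  orig:{}
  T[2,2] 'b' = {T0}  orig:{}
  T[3,3] 'b' = {T0}  orig:{}
  T[0,1] 'bb' = {A}
  T[1,2] 'bb' = {A}
  T[2,3] 'bb' = {A}
  T[0,2] 'bbb' = {X2}  orig:{}
  T[1,3] 'bbb' = {X2}  orig:{}
  T[0,3] 'bbbb' = {S}

Original NTs in T[0,3] deriving "bbbb": ["S"]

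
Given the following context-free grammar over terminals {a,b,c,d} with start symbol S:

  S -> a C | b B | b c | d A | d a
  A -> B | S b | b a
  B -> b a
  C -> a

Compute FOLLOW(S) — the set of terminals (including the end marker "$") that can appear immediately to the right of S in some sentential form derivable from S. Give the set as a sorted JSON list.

Compute FIRST by fixpoint:
iter 1:
  A via A→b a: +{b}
  B via B→b a: +{b}
  C via C→a: +{a}
  S via S→a C: +{a}
  S via S→b B: +{b}
  S via S→d A: +{d}
  FIRST(S)={a,b,d}  FIRST(A)={b}  FIRST(B)={b}  FIRST(C)={a}
iter 2:
  A via A→S b: +{a,d}
  FIRST(S)={a,b,d}  FIRST(A)={a,b,d}  FIRST(B)={b}  FIRST(C)={a}
iter 3: (stable)
  FIRST(S)={a,b,d}  FIRST(A)={a,b,d}  FIRST(B)={b}  FIRST(C)={a}

FOLLOW iteration:
FOLLOW(S) := {$}
[1]
  A→S b: FOLLOW(S) ⊇ FIRST(b) = {b}; new: +{b}
  S→a C: FOLLOW(C) ⊇ FOLLOW(S) ⊇ {$,b}; new: +{$,b}
  S→b B: FOLLOW(B) ⊇ FOLLOW(S) ⊇ {$,b}; new: +{$,b}
  S→d A: FOLLOW(A) ⊇ FOLLOW(S) ⊇ {$,b}; new: +{$,b}
  FOLLOW[S]={$,b}  FOLLOW[A]={$,b}  FOLLOW[B]={$,b}  FOLLOW[C]={$,b}
[2] done
  FOLLOW[S]={$,b}  FOLLOW[A]={$,b}  FOLLOW[B]={$,b}  FOLLOW[C]={$,b}

FOLLOW(S) = ["$", "b"]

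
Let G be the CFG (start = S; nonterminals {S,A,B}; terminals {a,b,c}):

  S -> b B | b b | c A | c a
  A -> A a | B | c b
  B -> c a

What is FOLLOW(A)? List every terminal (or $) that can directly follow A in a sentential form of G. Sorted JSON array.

FIRST iteration:
pass 1:
  A via A→c b: +{c}
  B via B→c a: +{c}
  S via S→b B: +{b}
  S via S→c A: +{c}
  FIRST(S)={b,c}  FIRST(A)={c}  FIRST(B)={c}
pass 2: (no change)
  FIRST(S)={b,c}  FIRST(A)={c}  FIRST(B)={c}

FOLLOW iteration:
FOLLOW(S) := {$}
[1]
  A→A a: FOLLOW(A) ⊇ FIRST(a) = {a}; new: +{a}
  A→B: FOLLOW(B) ⊇ FOLLOW(A) ⊇ {a}; new: +{a}
  S→b B: FOLLOW(B) ⊇ FOLLOW(S) ⊇ {$}; new: +{$}
  S→c A: FOLLOW(A) ⊇ FOLLOW(S) ⊇ {$}; new: +{$}
  S: {$}  A: {$,a}  B: {$,a}
[2] (no change)
  S: {$}  A: {$,a}  B: {$,a}

FOLLOW(A) = ["$", "a"]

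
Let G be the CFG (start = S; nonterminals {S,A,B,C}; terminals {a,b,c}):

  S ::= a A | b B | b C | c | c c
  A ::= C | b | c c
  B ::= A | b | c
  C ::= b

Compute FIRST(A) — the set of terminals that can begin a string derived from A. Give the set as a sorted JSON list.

FIRST iteration:
[1]
  A via A→b: +{b}
  A via A→c c: +{c}
  B via B→A: +{b,c}
  C via C→b: +{b}
  S via S→a A: +{a}
  S via S→b B: +{b}
  S via S→c: +{c}
  FIRST(S)={a,b,c}  FIRST(A)={b,c}  FIRST(B)={b,c}  FIRST(C)={b}
[2] — fixpoint
  FIRST(S)={a,b,c}  FIRST(A)={b,c}  FIRST(B)={b,c}  FIRST(C)={b}

FIRST(A) = ["b", "c"]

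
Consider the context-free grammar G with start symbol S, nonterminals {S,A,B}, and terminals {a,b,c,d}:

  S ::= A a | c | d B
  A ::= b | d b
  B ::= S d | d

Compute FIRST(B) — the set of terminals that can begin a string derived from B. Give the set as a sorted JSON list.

FIRST iteration:
[1]
  A via A→b: +{b}
  A via A→d b: +{d}
  B via B→d: +{d}
  S via S→A a: +{b,d}
  S via S→c: +{c}
  FIRST(S)={b,c,d}  FIRST(A)={b,d}  FIRST(B)={d}
[2]
  B via B→S d: +{b,c}
  FIRST(S)={b,c,d}  FIRST(A)={b,d}  FIRST(B)={b,c,d}
[3] — fixpoint
  FIRST(S)={b,c,d}  FIRST(A)={b,d}  FIRST(B)={b,c,d}

FIRST(B) = ["b", "c", "d"]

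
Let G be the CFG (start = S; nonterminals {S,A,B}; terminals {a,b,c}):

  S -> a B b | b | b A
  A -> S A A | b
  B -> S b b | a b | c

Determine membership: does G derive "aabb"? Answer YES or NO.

Convert to CNF:
  S -> T0 A | T1 X4 | b
  A -> S X2 | b
  B -> S X3 | T1 T0 | c
  T0 -> b
  T1 -> a
  X2 -> A A
  X3 -> T0 T0
  X4 -> B T0

CYK fill:
  T[0,0] 'a' = {T1}  orig:{}
  T[1,1] 'a' = {T1}  orig:{}
  T[2,2] 'b' = {A,S,T0}  orig:{A,S}
  T[3,3] 'b' = {A,S,T0}  orig:{A,S}
  T[0,1] 'aa' = ∅
  T[1,2] 'ab' = {B}
  T[2,3] 'bb' = {S,X2,X3}  orig:{S}
  T[0,2] 'aab' = ∅
  T[1,3] 'abb' = {X4}  orig:{}
  T[0,3] 'aabb' = {S}

S ∈ T[0,3] ⇒ YES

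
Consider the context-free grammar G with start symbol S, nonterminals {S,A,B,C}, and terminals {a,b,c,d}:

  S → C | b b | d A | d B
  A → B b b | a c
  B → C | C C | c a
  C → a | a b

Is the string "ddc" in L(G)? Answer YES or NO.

CNF form of G:
  S -> T0 T0 | T1 T0 | T3 A | T3 B | a
  A -> B X4 | T1 T2
  B -> C C | T1 T0 | T2 T1 | a
  C -> T1 T0 | a
  T0 -> b
  T1 -> a
  T2 -> c
  T3 -> d
  X4 -> T0 T0

CYK table (by increasing span):
  [0..0]={T3}  "d"  orig:{}
  [1..1]={T3}  "d"  orig:{}
  [2..2]={T2}  "c"  orig:{}
  [0..1]=∅  "dd"
  [1..2]=∅  "dc"
  [0..2]=∅  "ddc"

S ∉ T[0,2] ⇒ NO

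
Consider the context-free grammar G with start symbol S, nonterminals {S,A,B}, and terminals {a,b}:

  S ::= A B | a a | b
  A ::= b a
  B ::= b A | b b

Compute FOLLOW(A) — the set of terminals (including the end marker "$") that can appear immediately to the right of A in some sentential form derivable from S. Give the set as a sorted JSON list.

Compute FIRST by fixpoint:
round 1:
  A via A→b a: +{b}
  B via B→b A: +{b}
  S via S→A B: +{b}
  S via S→a a: +{a}
  S: {a,b}  A: {b}  B: {b}
round 2: done
  S: {a,b}  A: {b}  B: {b}

Compute FOLLOW by fixpoint:
seed FOLLOW(S) with $
pass 1:
  S→A B: FOLLOW(A) ⊇ FIRST(B) = {b}; new: +{b}
  S→A B: FOLLOW(B) ⊇ FOLLOW(S) ⊇ {$}; new: +{$}
  FOLLOW(S)={$}  FOLLOW(A)={b}  FOLLOW(B)={$}
pass 2:
  B→b A: FOLLOW(A) ⊇ FOLLOW(B) ⊇ {$}; new: +{$}
  FOLLOW(S)={$}  FOLLOW(A)={$,b}  FOLLOW(B)={$}
pass 3: — fixpoint
  FOLLOW(S)={$}  FOLLOW(A)={$,b}  FOLLOW(B)={$}

FOLLOW(A) = ["$", "b"]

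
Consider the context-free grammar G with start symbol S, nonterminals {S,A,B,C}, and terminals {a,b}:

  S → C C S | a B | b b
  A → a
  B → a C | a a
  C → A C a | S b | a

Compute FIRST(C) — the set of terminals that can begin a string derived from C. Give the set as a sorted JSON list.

Compute FIRST by fixpoint:
[1]
  A via A→a: +{a}
  B via B→a C: +{a}
  C via C→A C a: +{a}
  S via S→C C S: +{a}
  S via S→b b: +{b}
  S: {a,b}  A: {a}  B: {a}  C: {a}
[2]
  C via C→S b: +{b}
  S: {a,b}  A: {a}  B: {a}  C: {a,b}
[3] done
  S: {a,b}  A: {a}  B: {a}  C: {a,b}

FIRST(C) = ["a", "b"]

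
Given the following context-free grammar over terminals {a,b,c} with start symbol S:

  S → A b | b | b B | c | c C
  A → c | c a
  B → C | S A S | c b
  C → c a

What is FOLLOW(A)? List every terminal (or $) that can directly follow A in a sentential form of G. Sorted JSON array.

Compute FIRST by fixpoint:
[1]
  A via A→c: +{c}
  B via B→c b: +{c}
  C via C→c a: +{c}
  S via S→A b: +{c}
  S via S→b: +{b}
  S: {b,c}  A: {c}  B: {c}  C: {c}
[2]
  B via B→S A S: +{b}
  S: {b,c}  A: {c}  B: {b,c}  C: {c}
[3] — fixpoint
  S: {b,c}  A: {c}  B: {b,c}  C: {c}

Compute FOLLOW by fixpoint:
initialize: $ ∈ FOLLOW(S)
pass 1:
  B→S A S: FOLLOW(S) ⊇ FIRST(A) = {c}; new: +{c}
  B→S A S: FOLLOW(A) ⊇ FIRST(S) = {b,c}; new: +{b,c}
  S→b B: FOLLOW(B) ⊇ FOLLOW(S) ⊇ {$,c}; new: +{$,c}
  S→c C: FOLLOW(C) ⊇ FOLLOW(S) ⊇ {$,c}; new: +{$,c}
  FOLLOW[S]={$,c}  FOLLOW[A]={b,c}  FOLLOW[B]={$,c}  FOLLOW[C]={$,c}
pass 2: done
  FOLLOW[S]={$,c}  FOLLOW[A]={b,c}  FOLLOW[B]={$,c}  FOLLOW[C]={$,c}

FOLLOW(A) = ["b", "c"]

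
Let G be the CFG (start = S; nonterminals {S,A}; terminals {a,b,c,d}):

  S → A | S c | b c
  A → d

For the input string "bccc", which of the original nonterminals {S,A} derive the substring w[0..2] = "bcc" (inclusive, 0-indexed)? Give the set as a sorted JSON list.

CNF form of G:
  S -> S T0 | T1 T0 | d
  A -> d
  T0 -> c
  T1 -> b

CYK table (by increasing span) — only the sub-triangle for w[0..2]:
  [0..0]={T1}  "b"  orig:{}
  [1..1]={T0}  "c"  orig:{}
  [2..2]={T0}  "c"  orig:{}
  [0..1]={S}  "bc"
  [1..2]=∅  "cc"
  [0..2]={S}  "bcc"

Original NTs in T[0,2] deriving "bcc": ["S"]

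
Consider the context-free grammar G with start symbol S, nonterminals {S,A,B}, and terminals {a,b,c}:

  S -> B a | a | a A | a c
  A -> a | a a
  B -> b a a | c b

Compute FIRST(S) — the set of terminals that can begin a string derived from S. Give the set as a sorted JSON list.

FIRST iteration:
round 1:
  A via A→a: +{a}
  B via B→b a a: +{b}
  B via B→c b: +{c}
  S via S→B a: +{b,c}
  S via S→a: +{a}
  FIRST[S]={a,b,c}  FIRST[A]={a}  FIRST[B]={b,c}
round 2: done
  FIRST[S]={a,b,c}  FIRST[A]={a}  FIRST[B]={b,c}

FIRST(S) = ["a", "b", "c"]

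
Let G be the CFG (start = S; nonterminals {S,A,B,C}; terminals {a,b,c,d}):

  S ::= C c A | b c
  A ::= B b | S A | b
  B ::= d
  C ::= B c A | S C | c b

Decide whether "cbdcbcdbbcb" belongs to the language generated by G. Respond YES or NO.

Convert to CNF:
  S -> C X3 | T0 T1
  A -> B T0 | S A | b
  B -> d
  C -> B X2 | S C | T1 T0
  T0 -> b
  T1 -> c
  X2 -> T1 A
  X3 -> T1 A

CYK fill:
  T[0,0] 'c' = {T1}  orig:{}
  T[1,1] 'b' = {A,T0}  orig:{A}
  T[2,2] 'd' = {B}
  T[3,3] 'c' = {T1}  orig:{}
  T[4,4] 'b' = {A,T0}  orig:{A}
  T[5,5] 'c' = {T1}  orig:{}
  T[6,6] 'd' = {B}
  T[7,7] 'b' = {A,T0}  orig:{A}
  T[8,8] 'b' = {A,T0}  orig:{A}
  T[9,9] 'c' = {T1}  orig:{}
  T[10,10] 'b' = {A,T0}  orig:{A}
  T[0,1] 'cb' = {C,X2,X3}  orig:{C}
  T[1,2] 'bd' = ∅
  T[2,3] 'dc' = ∅
  T[3,4] 'cb' = {C,X2,X3}  orig:{C}
  T[4,5] 'bc' = {S}
  T[5,6] 'cd' = ∅
  T[6,7] 'db' = {A}
  T[7,8] 'bb' = ∅
  T[8,9] 'bc' = {S}
  T[9,10] 'cb' = {C,X2,X3}  orig:{C}
  T[0,2] 'cbd' = ∅
  T[1,3] 'bdc' = ∅
  T[2,4] 'dcb' = {C}
  T[3,5] 'cbc' = ∅
  T[4,6] 'bcd' = ∅
  T[5,7] 'cdb' = {X2,X3}  orig:{}
  T[6,8] 'dbb' = ∅
  T[7,9] 'bbc' = ∅
  T[8,10] 'bcb' = {A}
  T[0,3] 'cbdc' = ∅
  T[1,4] 'bdcb' = ∅
  T[2,5] 'dcbc' = ∅
  T[3,6] 'cbcd' = ∅
  T[4,7] 'bcdb' = {A}
  T[5,8] 'cdbb' = ∅
  T[6,9] 'dbbc' = ∅
  T[7,10] 'bbcb' = ∅
  T[0,4] 'cbdcb' = ∅
  T[1,5] 'bdcbc' = ∅
  T[2,6] 'dcbcd' = ∅
  T[3,7] 'cbcdb' = {S,X2,X3}  orig:{S}
  T[4,8] 'bcdbb' = ∅
  T[5,9] 'cdbbc' = ∅
  T[6,10] 'dbbcb' = ∅
  T[0,5] 'cbdcbc' = ∅
  T[1,6] 'bdcbcd' = ∅
  T[2,7] 'dcbcdb' = {C,S}
  T[3,8] 'cbcdbb' = {A}
  T[4,9] 'bcdbbc' = ∅
  T[5,10] 'cdbbcb' = ∅
  T[0,6] 'cbdcbcd' = ∅
  T[1,7] 'bdcbcdb' = ∅
  T[2,8] 'dcbcdbb' = {A}
  T[3,9] 'cbcdbbc' = ∅
  T[4,10] 'bcdbbcb' = ∅
  T[0,7] 'cbdcbcdb' = ∅
  T[1,8] 'bdcbcdbb' = ∅
  T[2,9] 'dcbcdbbc' = ∅
  T[3,10] 'cbcdbbcb' = {A}
  T[0,8] 'cbdcbcdbb' = ∅
  T[1,9] 'bdcbcdbbc' = ∅
  T[2,10] 'dcbcdbbcb' = {A}
  T[0,9] 'cbdcbcdbbc' = ∅
  T[1,10] 'bdcbcdbbcb' = ∅
  T[0,10] 'cbdcbcdbbcb' = ∅

S ∉ T[0,10] ⇒ NO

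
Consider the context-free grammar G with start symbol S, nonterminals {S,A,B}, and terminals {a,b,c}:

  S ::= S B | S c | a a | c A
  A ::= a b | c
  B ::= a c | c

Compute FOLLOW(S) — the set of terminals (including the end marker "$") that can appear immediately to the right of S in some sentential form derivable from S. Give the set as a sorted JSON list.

Compute FIRST by fixpoint:
round 1:
  A via A→a b: +{a}
  A via A→c: +{c}
  B via B→a c: +{a}
  B via B→c: +{c}
  S via S→a a: +{a}
  S via S→c A: +{c}
  FIRST(S)={a,c}  FIRST(A)={a,c}  FIRST(B)={a,c}
round 2: — fixpoint
  FIRST(S)={a,c}  FIRST(A)={a,c}  FIRST(B)={a,c}

FOLLOW sets:
initialize: $ ∈ FOLLOW(S)
pass 1:
  S→S B: FOLLOW(S) ⊇ FIRST(B) = {a,c}; new: +{a,c}
  S→S B: FOLLOW(B) ⊇ FOLLOW(S) ⊇ {$,a,c}; new: +{$,a,c}
  S→c A: FOLLOW(A) ⊇ FOLLOW(S) ⊇ {$,a,c}; new: +{$,a,c}
  FOLLOW[S]={$,a,c}  FOLLOW[A]={$,a,c}  FOLLOW[B]={$,a,c}
pass 2: (no change)
  FOLLOW[S]={$,a,c}  FOLLOW[A]={$,a,c}  FOLLOW[B]={$,a,c}

FOLLOW(S) = ["$", "a", "c"]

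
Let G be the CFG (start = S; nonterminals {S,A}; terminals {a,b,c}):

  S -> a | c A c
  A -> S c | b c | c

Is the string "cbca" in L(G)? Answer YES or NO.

Convert to CNF:
  S -> T0 X2 | a
  A -> S T0 | T1 T0 | c
  T0 -> c
  T1 -> b
  X2 -> A T0

CYK fill:
  [0..0]={A,T0}  "c"  orig:{A}
  [1..1]={T1}  "b"  orig:{}
  [2..2]={A,T0}  "c"  orig:{A}
  [3..3]={S}  "a"
  [0..1]=∅  "cb"
  [1..2]={A}  "bc"
  [2..3]=∅  "ca"
  [0..2]=∅  "cbc"
  [1..3]=∅  "bca"
  [0..3]=∅  "cbca"

S ∉ T[0,3] ⇒ NO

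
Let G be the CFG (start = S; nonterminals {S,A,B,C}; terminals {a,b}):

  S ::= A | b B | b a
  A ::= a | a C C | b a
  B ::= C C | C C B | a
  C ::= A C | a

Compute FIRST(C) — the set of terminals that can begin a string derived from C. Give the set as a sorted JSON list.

FIRST sets, iterate to fixpoint:
iter 1:
  A via A→a: +{a}
  A via A→b a: +{b}
  B via B→a: +{a}
  C via C→A C: +{a,b}
  S via S→A: +{a,b}
  S: {a,b}  A: {a,b}  B: {a}  C: {a,b}
iter 2:
  B via B→C C: +{b}
  S: {a,b}  A: {a,b}  B: {a,b}  C: {a,b}
iter 3: — fixpoint
  S: {a,b}  A: {a,b}  B: {a,b}  C: {a,b}

FIRST(C) = ["a", "b"]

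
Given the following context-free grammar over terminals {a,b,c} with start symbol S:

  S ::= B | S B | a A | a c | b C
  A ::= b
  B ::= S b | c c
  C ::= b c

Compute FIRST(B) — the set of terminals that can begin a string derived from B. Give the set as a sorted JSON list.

FIRST sets, iterate to fixpoint:
[1]
  A via A→b: +{b}
  B via B→c c: +{c}
  C via C→b c: +{b}
  S via S→B: +{c}
  S via S→a A: +{a}
  S via S→b C: +{b}
  S: {a,b,c}  A: {b}  B: {c}  C: {b}
[2]
  B via B→S b: +{a,b}
  S: {a,b,c}  A: {b}  B: {a,b,c}  C: {b}
[3] (stable)
  S: {a,b,c}  A: {b}  B: {a,b,c}  C: {b}

FIRST(B) = ["a", "b", "c"]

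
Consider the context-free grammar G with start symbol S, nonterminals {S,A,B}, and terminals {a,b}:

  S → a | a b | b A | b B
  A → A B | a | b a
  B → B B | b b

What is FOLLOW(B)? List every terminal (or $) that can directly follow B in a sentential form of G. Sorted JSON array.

FIRST sets, iterate to fixpoint:
[1]
  A via A→a: +{a}
  A via A→b a: +{b}
  B via B→b b: +{b}
  S via S→a: +{a}
  S via S→b A: +{b}
  FIRST(S)={a,b}  FIRST(A)={a,b}  FIRST(B)={b}
[2] done
  FIRST(S)={a,b}  FIRST(A)={a,b}  FIRST(B)={b}

FOLLOW iteration:
seed FOLLOW(S) with $
pass 1:
  A→A B: FOLLOW(A) ⊇ FIRST(B) = {b}; new: +{b}
  A→A B: FOLLOW(B) ⊇ FOLLOW(A) ⊇ {b}; new: +{b}
  S→b A: FOLLOW(A) ⊇ FOLLOW(S) ⊇ {$}; new: +{$}
  S→b B: FOLLOW(B) ⊇ FOLLOW(S) ⊇ {$}; new: +{$}
  S: {$}  A: {$,b}  B: {$,b}
pass 2: — fixpoint
  S: {$}  A: {$,b}  B: {$,b}

FOLLOW(B) = ["$", "b"]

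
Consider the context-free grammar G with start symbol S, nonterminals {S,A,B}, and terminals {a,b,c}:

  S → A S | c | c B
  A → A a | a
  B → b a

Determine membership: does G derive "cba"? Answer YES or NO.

CNF form of G:
  S -> A S | T2 B | c
  A -> A T0 | a
  B -> T1 T0
  T0 -> a
  T1 -> b
  T2 -> c

Fill CYK table bottom-up:
  cell(0,0) c: {S,T2}  orig:{S}
  cell(1,1) b: {T1}  orig:{}
  cell(2,2) a: {A,T0}  orig:{A}
  cell(0,1) cb: ∅
  cell(1,2) ba: {B}
  cell(0,2) cba: {S}

S ∈ T[0,2] ⇒ YES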